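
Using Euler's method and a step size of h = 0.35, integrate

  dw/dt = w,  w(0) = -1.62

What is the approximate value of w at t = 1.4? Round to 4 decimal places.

-5.3808

Euler: w_{n+1} = w_n + h·f(t_n, w_n).
t=0.000000, w=-1.620000: f=-1.620000 → w ← -1.620000 + 0.35·(-1.620000) = -2.187000
t=0.350000, w=-2.187000: f=-2.187000 → w ← -2.187000 + 0.35·(-2.187000) = -2.952450
t=0.700000, w=-2.952450: f=-2.952450 → w ← -2.952450 + 0.35·(-2.952450) = -3.985807
t=1.050000, w=-3.985807: f=-3.985807 → w ← -3.985807 + 0.35·(-3.985807) = -5.380840
w(1.4) ≈ -5.3808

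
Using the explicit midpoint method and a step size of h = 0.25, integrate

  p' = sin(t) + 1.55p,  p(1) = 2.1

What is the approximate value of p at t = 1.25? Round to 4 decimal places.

3.3377

Midpoint: k1 = f(t_n, p_n); k2 = f(t_n + h/2, p_n + (h/2)·k1); p_{n+1} = p_n + h·k2.
t=1.000000, p=2.100000:
  k1 = f(1.000000, 2.100000) = 4.096471
  k2 = f(1.125000, 2.612059) = 4.950959
  p ← 2.100000 + 0.25·4.950959 = 3.337740
p(1.25) ≈ 3.3377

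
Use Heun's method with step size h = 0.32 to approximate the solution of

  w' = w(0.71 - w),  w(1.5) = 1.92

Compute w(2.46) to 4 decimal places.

Heun: k1 = f(x_n, w_n); k2 = f(x_n + h, w_n + h·k1); w_{n+1} = w_n + (h/2)·(k1 + k2).
x=1.500000, w=1.920000:
  k1 = f(1.500000, 1.920000) = -2.323200
  k2 = f(1.820000, 1.176576) = -0.548962
  w ← 1.920000 + (0.32/2)·(-2.323200 + (-0.548962)) = 1.460454
x=1.820000, w=1.460454:
  k1 = f(1.820000, 1.460454) = -1.096004
  k2 = f(2.140000, 1.109733) = -0.443597
  w ← 1.460454 + (0.32/2)·(-1.096004 + (-0.443597)) = 1.214118
x=2.140000, w=1.214118:
  k1 = f(2.140000, 1.214118) = -0.612059
  k2 = f(2.460000, 1.018259) = -0.313888
  w ← 1.214118 + (0.32/2)·(-0.612059 + (-0.313888)) = 1.065967
w(2.46) ≈ 1.0660

1.0660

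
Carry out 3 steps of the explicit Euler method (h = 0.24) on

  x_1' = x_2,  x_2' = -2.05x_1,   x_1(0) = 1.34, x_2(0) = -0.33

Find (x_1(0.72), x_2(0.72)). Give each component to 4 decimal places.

Euler on (x_1,x_2): x_1_{n+1} = x_1_n + h·x_1', x_2_{n+1} = x_2_n + h·x_2'.
0.000000: (1.340000, -0.330000); f=(-0.330000, -2.747000) → (1.260800, -0.989280)
0.240000: (1.260800, -0.989280); f=(-0.989280, -2.584640) → (1.023373, -1.609594)
0.480000: (1.023373, -1.609594); f=(-1.609594, -2.097914) → (0.637070, -2.113093)
(x_1(0.72), x_2(0.72)) ≈ (0.6371, -2.1131)

0.6371, -2.1131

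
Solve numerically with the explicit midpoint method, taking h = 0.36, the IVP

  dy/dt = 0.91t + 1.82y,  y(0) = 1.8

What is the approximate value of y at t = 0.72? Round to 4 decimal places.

Midpoint: k1 = f(t_n, y_n); k2 = f(t_n + h/2, y_n + (h/2)·k1); y_{n+1} = y_n + h·k2.
t=0.000000, y=1.800000:
  k1 = f(0.000000, 1.800000) = 3.276000
  k2 = f(0.180000, 2.389680) = 4.513018
  y ← 1.800000 + 0.36·4.513018 = 3.424686
t=0.360000, y=3.424686:
  k1 = f(0.360000, 3.424686) = 6.560529
  k2 = f(0.540000, 4.605582) = 8.873558
  y ← 3.424686 + 0.36·8.873558 = 6.619167
y(0.72) ≈ 6.6192

6.6192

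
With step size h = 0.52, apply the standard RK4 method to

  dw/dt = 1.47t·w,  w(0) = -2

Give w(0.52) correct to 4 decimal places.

RK4: k1 = f(t_n, w_n); k2 = f(t_n + h/2, w_n + (h/2)·k1); k3 = f(t_n + h/2, w_n + (h/2)·k2); k4 = f(t_n + h, w_n + h·k3); w_{n+1} = w_n + (h/6)·(k1 + 2k2 + 2k3 + k4).
t=0.000000, w=-2.000000:
  k1 = f(0.000000, -2.000000) = 0.000000
  k2 = f(0.260000, -2.000000) = -0.764400
  k3 = f(0.260000, -2.198744) = -0.840360
  k4 = f(0.520000, -2.436987) = -1.862833
  w ← -2.000000 + (0.52/6)·(k1 + 2k2 + 2k3 + k4) = -2.439604
w(0.52) ≈ -2.4396

-2.4396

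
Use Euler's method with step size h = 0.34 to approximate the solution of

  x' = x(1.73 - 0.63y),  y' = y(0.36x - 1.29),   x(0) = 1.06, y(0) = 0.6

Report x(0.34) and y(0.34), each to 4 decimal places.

1.5473, 0.4147

Euler on (x,y): x_{n+1} = x_n + h·x', y_{n+1} = y_n + h·y'.
0.000000: (1.060000, 0.600000); f=(1.433120, -0.545040) → (1.547261, 0.414686)
(x(0.34), y(0.34)) ≈ (1.5473, 0.4147)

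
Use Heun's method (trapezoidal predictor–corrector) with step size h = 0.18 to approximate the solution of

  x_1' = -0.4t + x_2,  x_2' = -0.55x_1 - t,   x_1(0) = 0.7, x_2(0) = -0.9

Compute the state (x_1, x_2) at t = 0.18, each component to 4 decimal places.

0.5253, -0.9775

Heun on (x_1,x_2): k1 = f(t_n, state_n); k2 = f(t_n + h, state_n + h·k1); state_{n+1} = state_n + (h/2)·(k1 + k2).
0.000000: (0.700000, -0.900000)
  k1 = (-0.900000, -0.385000)
  predictor → (0.538000, -0.969300)
  k2 = (-1.041300, -0.475900)
  → (0.525283, -0.977481)
(x_1(0.18), x_2(0.18)) ≈ (0.5253, -0.9775)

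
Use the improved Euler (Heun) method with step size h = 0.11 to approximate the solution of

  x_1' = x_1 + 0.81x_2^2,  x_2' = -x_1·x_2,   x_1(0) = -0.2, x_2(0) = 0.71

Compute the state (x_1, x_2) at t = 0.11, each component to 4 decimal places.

-0.1748, 0.7249

Heun on (x_1,x_2): k1 = f(t_n, state_n); k2 = f(t_n + h, state_n + h·k1); state_{n+1} = state_n + (h/2)·(k1 + k2).
0.000000: (-0.200000, 0.710000)
  k1 = (0.208321, 0.142000)
  predictor → (-0.177085, 0.725620)
  k2 = (0.249400, 0.128496)
  → (-0.174825, 0.724877)
(x_1(0.11), x_2(0.11)) ≈ (-0.1748, 0.7249)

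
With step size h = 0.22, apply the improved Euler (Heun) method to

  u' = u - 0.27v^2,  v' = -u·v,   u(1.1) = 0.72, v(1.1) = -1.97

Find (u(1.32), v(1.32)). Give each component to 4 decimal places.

0.6736, -1.6958

Heun on (u,v): k1 = f(t_n, state_n); k2 = f(t_n + h, state_n + h·k1); state_{n+1} = state_n + (h/2)·(k1 + k2).
1.100000: (0.720000, -1.970000)
  k1 = (-0.327843, 1.418400)
  predictor → (0.647875, -1.657952)
  k2 = (-0.094303, 1.074145)
  → (0.673564, -1.695820)
(u(1.32), v(1.32)) ≈ (0.6736, -1.6958)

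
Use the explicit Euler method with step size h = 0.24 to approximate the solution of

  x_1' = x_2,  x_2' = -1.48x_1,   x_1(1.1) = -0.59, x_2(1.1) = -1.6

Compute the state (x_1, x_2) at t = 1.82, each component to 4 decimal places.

-1.5584, -0.5800

Euler on (x_1,x_2): x_1_{n+1} = x_1_n + h·x_1', x_2_{n+1} = x_2_n + h·x_2'.
1.100000: (-0.590000, -1.600000); f=(-1.600000, 0.873200) → (-0.974000, -1.390432)
1.340000: (-0.974000, -1.390432); f=(-1.390432, 1.441520) → (-1.307704, -1.044467)
1.580000: (-1.307704, -1.044467); f=(-1.044467, 1.935401) → (-1.558376, -0.579971)
(x_1(1.82), x_2(1.82)) ≈ (-1.5584, -0.5800)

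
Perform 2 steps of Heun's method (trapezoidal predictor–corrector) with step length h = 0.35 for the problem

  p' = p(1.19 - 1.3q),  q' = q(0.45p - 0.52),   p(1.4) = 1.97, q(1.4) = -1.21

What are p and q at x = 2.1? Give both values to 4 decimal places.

Heun on (p,q): k1 = f(x_n, state_n); k2 = f(x_n + h, state_n + h·k1); state_{n+1} = state_n + (h/2)·(k1 + k2).
1.400000: (1.970000, -1.210000)
  k1 = (5.443110, -0.443465)
  predictor → (3.875088, -1.365213)
  k2 = (11.488772, -1.670733)
  → (4.933079, -1.579985)
1.750000: (4.933079, -1.579985)
  k1 = (16.002811, -2.685793)
  predictor → (10.534063, -2.520012)
  k2 = (47.045297, -10.635280)
  → (15.966498, -3.911173)
(p(2.1), q(2.1)) ≈ (15.9665, -3.9112)

15.9665, -3.9112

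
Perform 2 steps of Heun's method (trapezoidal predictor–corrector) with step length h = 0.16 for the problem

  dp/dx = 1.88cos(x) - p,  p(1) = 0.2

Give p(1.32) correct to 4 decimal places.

Heun: k1 = f(x_n, p_n); k2 = f(x_n + h, p_n + h·k1); p_{n+1} = p_n + (h/2)·(k1 + k2).
x=1.000000, p=0.200000:
  k1 = f(1.000000, 0.200000) = 0.815768
  k2 = f(1.160000, 0.330523) = 0.420235
  p ← 0.200000 + (0.16/2)·(0.815768 + 0.420235) = 0.298880
x=1.160000, p=0.298880:
  k1 = f(1.160000, 0.298880) = 0.451878
  k2 = f(1.320000, 0.371181) = 0.095389
  p ← 0.298880 + (0.16/2)·(0.451878 + 0.095389) = 0.342662
p(1.32) ≈ 0.3427

0.3427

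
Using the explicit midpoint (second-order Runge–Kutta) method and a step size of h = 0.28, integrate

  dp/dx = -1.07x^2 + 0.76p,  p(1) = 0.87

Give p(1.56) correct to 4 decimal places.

0.1511

Midpoint: k1 = f(x_n, p_n); k2 = f(x_n + h/2, p_n + (h/2)·k1); p_{n+1} = p_n + h·k2.
x=1.000000, p=0.870000:
  k1 = f(1.000000, 0.870000) = -0.408800
  k2 = f(1.140000, 0.812768) = -0.772868
  p ← 0.870000 + 0.28·(-0.772868) = 0.653597
x=1.280000, p=0.653597:
  k1 = f(1.280000, 0.653597) = -1.256354
  k2 = f(1.420000, 0.477707) = -1.794490
  p ← 0.653597 + 0.28·(-1.794490) = 0.151140
p(1.56) ≈ 0.1511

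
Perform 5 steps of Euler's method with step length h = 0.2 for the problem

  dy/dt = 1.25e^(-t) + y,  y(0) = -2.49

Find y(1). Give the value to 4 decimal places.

Euler: y_{n+1} = y_n + h·f(t_n, y_n).
t=0.000000, y=-2.490000: f=-1.240000 → y ← -2.490000 + 0.2·(-1.240000) = -2.738000
t=0.200000, y=-2.738000: f=-1.714587 → y ← -2.738000 + 0.2·(-1.714587) = -3.080917
t=0.400000, y=-3.080917: f=-2.243017 → y ← -3.080917 + 0.2·(-2.243017) = -3.529521
t=0.600000, y=-3.529521: f=-2.843506 → y ← -3.529521 + 0.2·(-2.843506) = -4.098222
t=0.800000, y=-4.098222: f=-3.536561 → y ← -4.098222 + 0.2·(-3.536561) = -4.805534
y(1) ≈ -4.8055

-4.8055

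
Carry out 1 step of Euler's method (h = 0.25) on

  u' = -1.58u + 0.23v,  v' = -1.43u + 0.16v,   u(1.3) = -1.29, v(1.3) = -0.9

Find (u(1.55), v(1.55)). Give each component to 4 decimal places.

Euler on (u,v): u_{n+1} = u_n + h·u', v_{n+1} = v_n + h·v'.
1.300000: (-1.290000, -0.900000); f=(1.831200, 1.700700) → (-0.832200, -0.474825)
(u(1.55), v(1.55)) ≈ (-0.8322, -0.4748)

-0.8322, -0.4748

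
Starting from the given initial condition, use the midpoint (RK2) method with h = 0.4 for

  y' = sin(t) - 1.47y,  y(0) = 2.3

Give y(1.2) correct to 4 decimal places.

Midpoint: k1 = f(t_n, y_n); k2 = f(t_n + h/2, y_n + (h/2)·k1); y_{n+1} = y_n + h·k2.
t=0.000000, y=2.300000:
  k1 = f(0.000000, 2.300000) = -3.381000
  k2 = f(0.200000, 1.623800) = -2.188317
  y ← 2.300000 + 0.4·(-2.188317) = 1.424673
t=0.400000, y=1.424673:
  k1 = f(0.400000, 1.424673) = -1.704851
  k2 = f(0.600000, 1.083703) = -1.028401
  y ← 1.424673 + 0.4·(-1.028401) = 1.013313
t=0.800000, y=1.013313:
  k1 = f(0.800000, 1.013313) = -0.772214
  k2 = f(1.000000, 0.858870) = -0.421068
  y ← 1.013313 + 0.4·(-0.421068) = 0.844886
y(1.2) ≈ 0.8449

0.8449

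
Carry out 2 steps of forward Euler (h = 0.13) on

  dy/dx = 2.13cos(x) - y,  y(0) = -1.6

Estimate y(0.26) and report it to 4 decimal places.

-0.6956

Euler: y_{n+1} = y_n + h·f(x_n, y_n).
x=0.000000, y=-1.600000: f=3.730000 → y ← -1.600000 + 0.13·3.730000 = -1.115100
x=0.130000, y=-1.115100: f=3.227127 → y ← -1.115100 + 0.13·3.227127 = -0.695574
y(0.26) ≈ -0.6956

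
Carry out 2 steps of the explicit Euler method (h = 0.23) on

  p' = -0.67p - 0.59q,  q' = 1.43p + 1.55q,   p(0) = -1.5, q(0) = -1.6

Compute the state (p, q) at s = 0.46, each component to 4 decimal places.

-0.5282, -3.9593

Euler on (p,q): p_{n+1} = p_n + h·p', q_{n+1} = q_n + h·q'.
0.000000: (-1.500000, -1.600000); f=(1.949000, -4.625000) → (-1.051730, -2.663750)
0.230000: (-1.051730, -2.663750); f=(2.276272, -5.632786) → (-0.528188, -3.959291)
(p(0.46), q(0.46)) ≈ (-0.5282, -3.9593)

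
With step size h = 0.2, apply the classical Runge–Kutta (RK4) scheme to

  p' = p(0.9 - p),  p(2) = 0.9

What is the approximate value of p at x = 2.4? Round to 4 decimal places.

0.9000

RK4: k1 = f(x_n, p_n); k2 = f(x_n + h/2, p_n + (h/2)·k1); k3 = f(x_n + h/2, p_n + (h/2)·k2); k4 = f(x_n + h, p_n + h·k3); p_{n+1} = p_n + (h/6)·(k1 + 2k2 + 2k3 + k4).
x=2.000000, p=0.900000:
  k1 = f(2.000000, 0.900000) = 0.000000
  k2 = f(2.100000, 0.900000) = 0.000000
  k3 = f(2.100000, 0.900000) = 0.000000
  k4 = f(2.200000, 0.900000) = 0.000000
  p ← 0.900000 + (0.2/6)·(k1 + 2k2 + 2k3 + k4) = 0.900000
x=2.200000, p=0.900000:
  k1 = f(2.200000, 0.900000) = 0.000000
  k2 = f(2.300000, 0.900000) = 0.000000
  k3 = f(2.300000, 0.900000) = 0.000000
  k4 = f(2.400000, 0.900000) = 0.000000
  p ← 0.900000 + (0.2/6)·(k1 + 2k2 + 2k3 + k4) = 0.900000
p(2.4) ≈ 0.9000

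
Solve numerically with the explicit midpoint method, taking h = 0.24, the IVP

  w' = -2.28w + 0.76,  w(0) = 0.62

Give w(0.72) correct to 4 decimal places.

0.3960

Midpoint: k1 = f(t_n, w_n); k2 = f(t_n + h/2, w_n + (h/2)·k1); w_{n+1} = w_n + h·k2.
t=0.000000, w=0.620000:
  k1 = f(0.000000, 0.620000) = -0.653600
  k2 = f(0.120000, 0.541568) = -0.474775
  w ← 0.620000 + 0.24·(-0.474775) = 0.506054
t=0.240000, w=0.506054:
  k1 = f(0.240000, 0.506054) = -0.393803
  k2 = f(0.360000, 0.458798) = -0.286059
  w ← 0.506054 + 0.24·(-0.286059) = 0.437400
t=0.480000, w=0.437400:
  k1 = f(0.480000, 0.437400) = -0.237272
  k2 = f(0.600000, 0.408927) = -0.172354
  w ← 0.437400 + 0.24·(-0.172354) = 0.396035
w(0.72) ≈ 0.3960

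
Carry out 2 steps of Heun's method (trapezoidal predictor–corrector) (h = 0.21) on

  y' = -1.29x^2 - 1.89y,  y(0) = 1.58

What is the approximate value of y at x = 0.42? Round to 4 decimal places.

Heun: k1 = f(x_n, y_n); k2 = f(x_n + h, y_n + h·k1); y_{n+1} = y_n + (h/2)·(k1 + k2).
x=0.000000, y=1.580000:
  k1 = f(0.000000, 1.580000) = -2.986200
  k2 = f(0.210000, 0.952898) = -1.857866
  y ← 1.580000 + (0.21/2)·(-2.986200 + (-1.857866)) = 1.071373
x=0.210000, y=1.071373:
  k1 = f(0.210000, 1.071373) = -2.081784
  k2 = f(0.420000, 0.634198) = -1.426191
  y ← 1.071373 + (0.21/2)·(-2.081784 + (-1.426191)) = 0.703036
y(0.42) ≈ 0.7030

0.7030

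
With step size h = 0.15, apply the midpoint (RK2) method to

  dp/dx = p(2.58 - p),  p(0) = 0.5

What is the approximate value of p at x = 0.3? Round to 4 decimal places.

0.8826

Midpoint: k1 = f(x_n, p_n); k2 = f(x_n + h/2, p_n + (h/2)·k1); p_{n+1} = p_n + h·k2.
x=0.000000, p=0.500000:
  k1 = f(0.000000, 0.500000) = 1.040000
  k2 = f(0.075000, 0.578000) = 1.157156
  p ← 0.500000 + 0.15·1.157156 = 0.673573
x=0.150000, p=0.673573:
  k1 = f(0.150000, 0.673573) = 1.284118
  k2 = f(0.225000, 0.769882) = 1.393578
  p ← 0.673573 + 0.15·1.393578 = 0.882610
p(0.3) ≈ 0.8826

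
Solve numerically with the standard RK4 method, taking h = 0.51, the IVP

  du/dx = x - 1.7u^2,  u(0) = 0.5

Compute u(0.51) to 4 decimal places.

0.4529

RK4: k1 = f(x_n, u_n); k2 = f(x_n + h/2, u_n + (h/2)·k1); k3 = f(x_n + h/2, u_n + (h/2)·k2); k4 = f(x_n + h, u_n + h·k3); u_{n+1} = u_n + (h/6)·(k1 + 2k2 + 2k3 + k4).
x=0.000000, u=0.500000:
  k1 = f(0.000000, 0.500000) = -0.425000
  k2 = f(0.255000, 0.391625) = -0.005729
  k3 = f(0.255000, 0.498539) = -0.167520
  k4 = f(0.510000, 0.414565) = 0.217831
  u ← 0.500000 + (0.51/6)·(k1 + 2k2 + 2k3 + k4) = 0.452938
u(0.51) ≈ 0.4529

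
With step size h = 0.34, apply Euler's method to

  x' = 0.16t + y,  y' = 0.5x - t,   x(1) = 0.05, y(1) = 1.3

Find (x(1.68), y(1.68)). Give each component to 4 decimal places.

Euler on (x,y): x_{n+1} = x_n + h·x', y_{n+1} = y_n + h·y'.
1.000000: (0.050000, 1.300000); f=(1.460000, -0.975000) → (0.546400, 0.968500)
1.340000: (0.546400, 0.968500); f=(1.182900, -1.066800) → (0.948586, 0.605788)
(x(1.68), y(1.68)) ≈ (0.9486, 0.6058)

0.9486, 0.6058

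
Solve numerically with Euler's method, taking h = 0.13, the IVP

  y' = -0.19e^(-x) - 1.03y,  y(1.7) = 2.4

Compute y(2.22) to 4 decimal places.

Euler: y_{n+1} = y_n + h·f(x_n, y_n).
x=1.700000, y=2.400000: f=-2.506710 → y ← 2.400000 + 0.13·(-2.506710) = 2.074128
x=1.830000, y=2.074128: f=-2.166830 → y ← 2.074128 + 0.13·(-2.166830) = 1.792440
x=1.960000, y=1.792440: f=-1.872976 → y ← 1.792440 + 0.13·(-1.872976) = 1.548953
x=2.090000, y=1.548953: f=-1.618922 → y ← 1.548953 + 0.13·(-1.618922) = 1.338493
y(2.22) ≈ 1.3385

1.3385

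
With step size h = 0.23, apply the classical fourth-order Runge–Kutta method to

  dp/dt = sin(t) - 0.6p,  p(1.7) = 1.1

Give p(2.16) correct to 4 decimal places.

1.2062

RK4: k1 = f(t_n, p_n); k2 = f(t_n + h/2, p_n + (h/2)·k1); k3 = f(t_n + h/2, p_n + (h/2)·k2); k4 = f(t_n + h, p_n + h·k3); p_{n+1} = p_n + (h/6)·(k1 + 2k2 + 2k3 + k4).
t=1.700000, p=1.100000:
  k1 = f(1.700000, 1.100000) = 0.331665
  k2 = f(1.815000, 1.138141) = 0.287445
  k3 = f(1.815000, 1.133056) = 0.290496
  k4 = f(1.930000, 1.166814) = 0.236089
  p ← 1.100000 + (0.23/6)·(k1 + 2k2 + 2k3 + k4) = 1.166073
t=1.930000, p=1.166073:
  k1 = f(1.930000, 1.166073) = 0.236533
  k2 = f(2.045000, 1.193274) = 0.173692
  k3 = f(2.045000, 1.186047) = 0.178028
  k4 = f(2.160000, 1.207019) = 0.107172
  p ← 1.166073 + (0.23/6)·(k1 + 2k2 + 2k3 + k4) = 1.206213
p(2.16) ≈ 1.2062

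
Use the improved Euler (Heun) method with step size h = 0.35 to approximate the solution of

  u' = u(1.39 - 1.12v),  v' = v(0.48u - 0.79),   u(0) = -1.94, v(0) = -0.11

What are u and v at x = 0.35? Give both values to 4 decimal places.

-3.2010, -0.0599

Heun on (u,v): k1 = f(x_n, state_n); k2 = f(x_n + h, state_n + h·k1); state_{n+1} = state_n + (h/2)·(k1 + k2).
0.000000: (-1.940000, -0.110000)
  k1 = (-2.935608, 0.189332)
  predictor → (-2.967463, -0.043734)
  k2 = (-4.270125, 0.096843)
  → (-3.201003, -0.059919)
(u(0.35), v(0.35)) ≈ (-3.2010, -0.0599)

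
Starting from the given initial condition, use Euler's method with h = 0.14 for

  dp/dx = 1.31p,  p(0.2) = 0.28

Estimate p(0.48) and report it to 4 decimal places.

0.3921

Euler: p_{n+1} = p_n + h·f(x_n, p_n).
x=0.200000, p=0.280000: f=0.366800 → p ← 0.280000 + 0.14·0.366800 = 0.331352
x=0.340000, p=0.331352: f=0.434071 → p ← 0.331352 + 0.14·0.434071 = 0.392122
p(0.48) ≈ 0.3921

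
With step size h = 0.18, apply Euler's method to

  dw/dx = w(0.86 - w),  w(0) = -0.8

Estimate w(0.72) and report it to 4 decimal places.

-2.9548

Euler: w_{n+1} = w_n + h·f(x_n, w_n).
x=0.000000, w=-0.800000: f=-1.328000 → w ← -0.800000 + 0.18·(-1.328000) = -1.039040
x=0.180000, w=-1.039040: f=-1.973179 → w ← -1.039040 + 0.18·(-1.973179) = -1.394212
x=0.360000, w=-1.394212: f=-3.142850 → w ← -1.394212 + 0.18·(-3.142850) = -1.959925
x=0.540000, w=-1.959925: f=-5.526842 → w ← -1.959925 + 0.18·(-5.526842) = -2.954757
w(0.72) ≈ -2.9548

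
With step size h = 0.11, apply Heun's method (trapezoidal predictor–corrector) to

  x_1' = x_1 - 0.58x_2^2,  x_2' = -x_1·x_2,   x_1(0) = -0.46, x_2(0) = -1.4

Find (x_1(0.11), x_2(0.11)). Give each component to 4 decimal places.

Heun on (x_1,x_2): k1 = f(t_n, state_n); k2 = f(t_n + h, state_n + h·k1); state_{n+1} = state_n + (h/2)·(k1 + k2).
0.000000: (-0.460000, -1.400000)
  k1 = (-1.596800, -0.644000)
  predictor → (-0.635648, -1.470840)
  k2 = (-1.890403, -0.934937)
  → (-0.651796, -1.486842)
(x_1(0.11), x_2(0.11)) ≈ (-0.6518, -1.4868)

-0.6518, -1.4868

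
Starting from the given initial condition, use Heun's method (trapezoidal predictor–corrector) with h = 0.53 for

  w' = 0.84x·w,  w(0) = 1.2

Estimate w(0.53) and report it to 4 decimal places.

1.3416

Heun: k1 = f(x_n, w_n); k2 = f(x_n + h, w_n + h·k1); w_{n+1} = w_n + (h/2)·(k1 + k2).
x=0.000000, w=1.200000:
  k1 = f(0.000000, 1.200000) = 0.000000
  k2 = f(0.530000, 1.200000) = 0.534240
  w ← 1.200000 + (0.53/2)·(0.000000 + 0.534240) = 1.341574
w(0.53) ≈ 1.3416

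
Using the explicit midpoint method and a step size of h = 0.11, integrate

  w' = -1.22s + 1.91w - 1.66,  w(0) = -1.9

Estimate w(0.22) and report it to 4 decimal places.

Midpoint: k1 = f(s_n, w_n); k2 = f(s_n + h/2, w_n + (h/2)·k1); w_{n+1} = w_n + h·k2.
s=0.000000, w=-1.900000:
  k1 = f(0.000000, -1.900000) = -5.289000
  k2 = f(0.055000, -2.190895) = -5.911709
  w ← -1.900000 + 0.11·(-5.911709) = -2.550288
s=0.110000, w=-2.550288:
  k1 = f(0.110000, -2.550288) = -6.665250
  k2 = f(0.165000, -2.916877) = -7.432535
  w ← -2.550288 + 0.11·(-7.432535) = -3.367867
w(0.22) ≈ -3.3679

-3.3679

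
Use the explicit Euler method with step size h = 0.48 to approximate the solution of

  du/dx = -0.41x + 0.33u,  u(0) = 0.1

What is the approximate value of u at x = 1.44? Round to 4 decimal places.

-0.1429

Euler: u_{n+1} = u_n + h·f(x_n, u_n).
x=0.000000, u=0.100000: f=0.033000 → u ← 0.100000 + 0.48·0.033000 = 0.115840
x=0.480000, u=0.115840: f=-0.158573 → u ← 0.115840 + 0.48·(-0.158573) = 0.039725
x=0.960000, u=0.039725: f=-0.380491 → u ← 0.039725 + 0.48·(-0.380491) = -0.142910
u(1.44) ≈ -0.1429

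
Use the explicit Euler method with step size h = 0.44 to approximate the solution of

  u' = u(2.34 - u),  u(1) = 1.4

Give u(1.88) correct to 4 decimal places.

Euler: u_{n+1} = u_n + h·f(s_n, u_n).
s=1.000000, u=1.400000: f=1.316000 → u ← 1.400000 + 0.44·1.316000 = 1.979040
s=1.440000, u=1.979040: f=0.714354 → u ← 1.979040 + 0.44·0.714354 = 2.293356
u(1.88) ≈ 2.2934

2.2934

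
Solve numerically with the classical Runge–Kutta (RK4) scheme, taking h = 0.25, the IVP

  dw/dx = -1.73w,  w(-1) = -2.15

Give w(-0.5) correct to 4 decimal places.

-0.9056

RK4: k1 = f(x_n, w_n); k2 = f(x_n + h/2, w_n + (h/2)·k1); k3 = f(x_n + h/2, w_n + (h/2)·k2); k4 = f(x_n + h, w_n + h·k3); w_{n+1} = w_n + (h/6)·(k1 + 2k2 + 2k3 + k4).
x=-1.000000, w=-2.150000:
  k1 = f(-1.000000, -2.150000) = 3.719500
  k2 = f(-0.875000, -1.685062) = 2.915158
  k3 = f(-0.875000, -1.785605) = 3.089097
  k4 = f(-0.750000, -1.377726) = 2.383466
  w ← -2.150000 + (0.25/6)·(k1 + 2k2 + 2k3 + k4) = -1.395355
x=-0.750000, w=-1.395355:
  k1 = f(-0.750000, -1.395355) = 2.413964
  k2 = f(-0.625000, -1.093610) = 1.891945
  k3 = f(-0.625000, -1.158862) = 2.004831
  k4 = f(-0.500000, -0.894147) = 1.546875
  w ← -1.395355 + (0.25/6)·(k1 + 2k2 + 2k3 + k4) = -0.905589
w(-0.5) ≈ -0.9056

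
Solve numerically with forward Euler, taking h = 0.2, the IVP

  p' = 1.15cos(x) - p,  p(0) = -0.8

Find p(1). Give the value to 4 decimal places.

Euler: p_{n+1} = p_n + h·f(x_n, p_n).
x=0.000000, p=-0.800000: f=1.950000 → p ← -0.800000 + 0.2·1.950000 = -0.410000
x=0.200000, p=-0.410000: f=1.537077 → p ← -0.410000 + 0.2·1.537077 = -0.102585
x=0.400000, p=-0.102585: f=1.161805 → p ← -0.102585 + 0.2·1.161805 = 0.129776
x=0.600000, p=0.129776: f=0.819360 → p ← 0.129776 + 0.2·0.819360 = 0.293648
x=0.800000, p=0.293648: f=0.507565 → p ← 0.293648 + 0.2·0.507565 = 0.395161
p(1) ≈ 0.3952

0.3952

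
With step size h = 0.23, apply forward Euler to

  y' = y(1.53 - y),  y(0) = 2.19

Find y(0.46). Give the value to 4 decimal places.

1.7176

Euler: y_{n+1} = y_n + h·f(t_n, y_n).
t=0.000000, y=2.190000: f=-1.445400 → y ← 2.190000 + 0.23·(-1.445400) = 1.857558
t=0.230000, y=1.857558: f=-0.608458 → y ← 1.857558 + 0.23·(-0.608458) = 1.717613
y(0.46) ≈ 1.7176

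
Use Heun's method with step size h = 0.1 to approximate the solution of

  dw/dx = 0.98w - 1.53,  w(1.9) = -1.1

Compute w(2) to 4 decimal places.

-1.3736

Heun: k1 = f(x_n, w_n); k2 = f(x_n + h, w_n + h·k1); w_{n+1} = w_n + (h/2)·(k1 + k2).
x=1.900000, w=-1.100000:
  k1 = f(1.900000, -1.100000) = -2.608000
  k2 = f(2.000000, -1.360800) = -2.863584
  w ← -1.100000 + (0.1/2)·(-2.608000 + (-2.863584)) = -1.373579
w(2) ≈ -1.3736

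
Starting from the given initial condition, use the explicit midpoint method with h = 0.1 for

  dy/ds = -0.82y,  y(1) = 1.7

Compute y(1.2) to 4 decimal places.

Midpoint: k1 = f(s_n, y_n); k2 = f(s_n + h/2, y_n + (h/2)·k1); y_{n+1} = y_n + h·k2.
s=1.000000, y=1.700000:
  k1 = f(1.000000, 1.700000) = -1.394000
  k2 = f(1.050000, 1.630300) = -1.336846
  y ← 1.700000 + 0.1·(-1.336846) = 1.566315
s=1.100000, y=1.566315:
  k1 = f(1.100000, 1.566315) = -1.284379
  k2 = f(1.150000, 1.502096) = -1.231719
  y ← 1.566315 + 0.1·(-1.231719) = 1.443143
y(1.2) ≈ 1.4431

1.4431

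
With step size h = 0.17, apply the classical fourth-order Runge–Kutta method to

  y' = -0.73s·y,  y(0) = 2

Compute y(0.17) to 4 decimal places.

1.9790

RK4: k1 = f(s_n, y_n); k2 = f(s_n + h/2, y_n + (h/2)·k1); k3 = f(s_n + h/2, y_n + (h/2)·k2); k4 = f(s_n + h, y_n + h·k3); y_{n+1} = y_n + (h/6)·(k1 + 2k2 + 2k3 + k4).
s=0.000000, y=2.000000:
  k1 = f(0.000000, 2.000000) = 0.000000
  k2 = f(0.085000, 2.000000) = -0.124100
  k3 = f(0.085000, 1.989451) = -0.123445
  k4 = f(0.170000, 1.979014) = -0.245596
  y ← 2.000000 + (0.17/6)·(k1 + 2k2 + 2k3 + k4) = 1.979014
y(0.17) ≈ 1.9790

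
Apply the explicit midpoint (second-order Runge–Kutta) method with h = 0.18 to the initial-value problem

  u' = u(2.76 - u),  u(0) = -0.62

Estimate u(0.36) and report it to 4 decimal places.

Midpoint: k1 = f(x_n, u_n); k2 = f(x_n + h/2, u_n + (h/2)·k1); u_{n+1} = u_n + h·k2.
x=0.000000, u=-0.620000:
  k1 = f(0.000000, -0.620000) = -2.095600
  k2 = f(0.090000, -0.808604) = -2.885587
  u ← -0.620000 + 0.18·(-2.885587) = -1.139406
x=0.180000, u=-1.139406:
  k1 = f(0.180000, -1.139406) = -4.443005
  k2 = f(0.270000, -1.539276) = -6.617774
  u ← -1.139406 + 0.18·(-6.617774) = -2.330605
u(0.36) ≈ -2.3306

-2.3306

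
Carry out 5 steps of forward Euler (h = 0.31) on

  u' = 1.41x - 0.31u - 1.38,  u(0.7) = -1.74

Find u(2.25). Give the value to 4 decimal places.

Euler: u_{n+1} = u_n + h·f(x_n, u_n).
x=0.700000, u=-1.740000: f=0.146400 → u ← -1.740000 + 0.31·0.146400 = -1.694616
x=1.010000, u=-1.694616: f=0.569431 → u ← -1.694616 + 0.31·0.569431 = -1.518092
x=1.320000, u=-1.518092: f=0.951809 → u ← -1.518092 + 0.31·0.951809 = -1.223032
x=1.630000, u=-1.223032: f=1.297440 → u ← -1.223032 + 0.31·1.297440 = -0.820825
x=1.940000, u=-0.820825: f=1.609856 → u ← -0.820825 + 0.31·1.609856 = -0.321770
u(2.25) ≈ -0.3218

-0.3218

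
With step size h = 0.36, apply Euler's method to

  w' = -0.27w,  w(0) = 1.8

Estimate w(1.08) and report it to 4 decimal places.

1.3245

Euler: w_{n+1} = w_n + h·f(s_n, w_n).
s=0.000000, w=1.800000: f=-0.486000 → w ← 1.800000 + 0.36·(-0.486000) = 1.625040
s=0.360000, w=1.625040: f=-0.438761 → w ← 1.625040 + 0.36·(-0.438761) = 1.467086
s=0.720000, w=1.467086: f=-0.396113 → w ← 1.467086 + 0.36·(-0.396113) = 1.324485
w(1.08) ≈ 1.3245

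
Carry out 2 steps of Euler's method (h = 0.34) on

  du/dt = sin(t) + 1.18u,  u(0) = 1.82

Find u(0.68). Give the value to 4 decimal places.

Euler: u_{n+1} = u_n + h·f(t_n, u_n).
t=0.000000, u=1.820000: f=2.147600 → u ← 1.820000 + 0.34·2.147600 = 2.550184
t=0.340000, u=2.550184: f=3.342704 → u ← 2.550184 + 0.34·3.342704 = 3.686703
u(0.68) ≈ 3.6867

3.6867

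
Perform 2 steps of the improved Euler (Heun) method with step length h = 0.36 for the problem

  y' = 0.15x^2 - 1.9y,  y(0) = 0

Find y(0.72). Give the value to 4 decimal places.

Heun: k1 = f(x_n, y_n); k2 = f(x_n + h, y_n + h·k1); y_{n+1} = y_n + (h/2)·(k1 + k2).
x=0.000000, y=0.000000:
  k1 = f(0.000000, 0.000000) = 0.000000
  k2 = f(0.360000, 0.000000) = 0.019440
  y ← 0.000000 + (0.36/2)·(0.000000 + 0.019440) = 0.003499
x=0.360000, y=0.003499:
  k1 = f(0.360000, 0.003499) = 0.012792
  k2 = f(0.720000, 0.008104) = 0.062362
  y ← 0.003499 + (0.36/2)·(0.012792 + 0.062362) = 0.017027
y(0.72) ≈ 0.0170

0.0170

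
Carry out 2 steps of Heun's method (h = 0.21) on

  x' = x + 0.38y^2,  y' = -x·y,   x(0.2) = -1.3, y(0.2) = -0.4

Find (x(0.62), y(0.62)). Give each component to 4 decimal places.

Heun on (x,y): k1 = f(t_n, state_n); k2 = f(t_n + h, state_n + h·k1); state_{n+1} = state_n + (h/2)·(k1 + k2).
0.200000: (-1.300000, -0.400000)
  k1 = (-1.239200, -0.520000)
  predictor → (-1.560232, -0.509200)
  k2 = (-1.461704, -0.794470)
  → (-1.583595, -0.538019)
0.410000: (-1.583595, -0.538019)
  k1 = (-1.473598, -0.852005)
  predictor → (-1.893051, -0.716940)
  k2 = (-1.697729, -1.357204)
  → (-1.916584, -0.769986)
(x(0.62), y(0.62)) ≈ (-1.9166, -0.7700)

-1.9166, -0.7700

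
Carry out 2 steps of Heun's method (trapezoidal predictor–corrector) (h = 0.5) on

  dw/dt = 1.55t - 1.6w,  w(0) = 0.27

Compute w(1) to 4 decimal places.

Heun: k1 = f(t_n, w_n); k2 = f(t_n + h, w_n + h·k1); w_{n+1} = w_n + (h/2)·(k1 + k2).
t=0.000000, w=0.270000:
  k1 = f(0.000000, 0.270000) = -0.432000
  k2 = f(0.500000, 0.054000) = 0.688600
  w ← 0.270000 + (0.5/2)·(-0.432000 + 0.688600) = 0.334150
t=0.500000, w=0.334150:
  k1 = f(0.500000, 0.334150) = 0.240360
  k2 = f(1.000000, 0.454330) = 0.823072
  w ← 0.334150 + (0.5/2)·(0.240360 + 0.823072) = 0.600008
w(1) ≈ 0.6000

0.6000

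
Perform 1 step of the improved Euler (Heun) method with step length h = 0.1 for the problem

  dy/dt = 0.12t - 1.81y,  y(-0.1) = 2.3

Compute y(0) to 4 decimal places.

1.9209

Heun: k1 = f(t_n, y_n); k2 = f(t_n + h, y_n + h·k1); y_{n+1} = y_n + (h/2)·(k1 + k2).
t=-0.100000, y=2.300000:
  k1 = f(-0.100000, 2.300000) = -4.175000
  k2 = f(0.000000, 1.882500) = -3.407325
  y ← 2.300000 + (0.1/2)·(-4.175000 + (-3.407325)) = 1.920884
y(0) ≈ 1.9209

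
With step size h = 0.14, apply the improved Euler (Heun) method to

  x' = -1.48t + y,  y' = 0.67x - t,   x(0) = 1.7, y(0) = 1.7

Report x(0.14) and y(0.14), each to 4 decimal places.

1.9347, 1.8608

Heun on (x,y): k1 = f(t_n, state_n); k2 = f(t_n + h, state_n + h·k1); state_{n+1} = state_n + (h/2)·(k1 + k2).
0.000000: (1.700000, 1.700000)
  k1 = (1.700000, 1.139000)
  predictor → (1.938000, 1.859460)
  k2 = (1.652260, 1.158460)
  → (1.934658, 1.860822)
(x(0.14), y(0.14)) ≈ (1.9347, 1.8608)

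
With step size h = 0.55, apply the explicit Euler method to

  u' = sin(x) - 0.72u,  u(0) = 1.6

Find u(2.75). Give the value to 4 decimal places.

Euler: u_{n+1} = u_n + h·f(x_n, u_n).
x=0.000000, u=1.600000: f=-1.152000 → u ← 1.600000 + 0.55·(-1.152000) = 0.966400
x=0.550000, u=0.966400: f=-0.173121 → u ← 0.966400 + 0.55·(-0.173121) = 0.871184
x=1.100000, u=0.871184: f=0.263955 → u ← 0.871184 + 0.55·0.263955 = 1.016359
x=1.650000, u=1.016359: f=0.265087 → u ← 1.016359 + 0.55·0.265087 = 1.162157
x=2.200000, u=1.162157: f=-0.028256 → u ← 1.162157 + 0.55·(-0.028256) = 1.146616
u(2.75) ≈ 1.1466

1.1466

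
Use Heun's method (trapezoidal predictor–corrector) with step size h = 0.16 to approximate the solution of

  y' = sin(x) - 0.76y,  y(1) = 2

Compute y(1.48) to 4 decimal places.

1.7674

Heun: k1 = f(x_n, y_n); k2 = f(x_n + h, y_n + h·k1); y_{n+1} = y_n + (h/2)·(k1 + k2).
x=1.000000, y=2.000000:
  k1 = f(1.000000, 2.000000) = -0.678529
  k2 = f(1.160000, 1.891435) = -0.520688
  y ← 2.000000 + (0.16/2)·(-0.678529 + (-0.520688)) = 1.904063
x=1.160000, y=1.904063:
  k1 = f(1.160000, 1.904063) = -0.530285
  k2 = f(1.320000, 1.819217) = -0.413890
  y ← 1.904063 + (0.16/2)·(-0.530285 + (-0.413890)) = 1.828529
x=1.320000, y=1.828529:
  k1 = f(1.320000, 1.828529) = -0.420967
  k2 = f(1.480000, 1.761174) = -0.342611
  y ← 1.828529 + (0.16/2)·(-0.420967 + (-0.342611)) = 1.767442
y(1.48) ≈ 1.7674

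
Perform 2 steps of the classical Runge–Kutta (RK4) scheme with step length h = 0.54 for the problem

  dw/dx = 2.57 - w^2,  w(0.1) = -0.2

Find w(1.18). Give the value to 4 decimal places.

1.4434

RK4: k1 = f(x_n, w_n); k2 = f(x_n + h/2, w_n + (h/2)·k1); k3 = f(x_n + h/2, w_n + (h/2)·k2); k4 = f(x_n + h, w_n + h·k3); w_{n+1} = w_n + (h/6)·(k1 + 2k2 + 2k3 + k4).
x=0.100000, w=-0.200000:
  k1 = f(0.100000, -0.200000) = 2.530000
  k2 = f(0.370000, 0.483100) = 2.336614
  k3 = f(0.370000, 0.430886) = 2.384337
  k4 = f(0.640000, 1.087542) = 1.387252
  w ← -0.200000 + (0.54/6)·(k1 + 2k2 + 2k3 + k4) = 1.002324
x=0.640000, w=1.002324:
  k1 = f(0.640000, 1.002324) = 1.565347
  k2 = f(0.910000, 1.424968) = 0.539467
  k3 = f(0.910000, 1.147980) = 1.252141
  k4 = f(1.180000, 1.678480) = -0.247296
  w ← 1.002324 + (0.54/6)·(k1 + 2k2 + 2k3 + k4) = 1.443438
w(1.18) ≈ 1.4434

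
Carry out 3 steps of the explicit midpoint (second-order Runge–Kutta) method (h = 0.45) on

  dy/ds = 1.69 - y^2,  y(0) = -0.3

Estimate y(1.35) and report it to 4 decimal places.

Midpoint: k1 = f(s_n, y_n); k2 = f(s_n + h/2, y_n + (h/2)·k1); y_{n+1} = y_n + h·k2.
s=0.000000, y=-0.300000:
  k1 = f(0.000000, -0.300000) = 1.600000
  k2 = f(0.225000, 0.060000) = 1.686400
  y ← -0.300000 + 0.45·1.686400 = 0.458880
s=0.450000, y=0.458880:
  k1 = f(0.450000, 0.458880) = 1.479429
  k2 = f(0.675000, 0.791752) = 1.063129
  y ← 0.458880 + 0.45·1.063129 = 0.937288
s=0.900000, y=0.937288:
  k1 = f(0.900000, 0.937288) = 0.811491
  k2 = f(1.125000, 1.119874) = 0.435883
  y ← 0.937288 + 0.45·0.435883 = 1.133436
y(1.35) ≈ 1.1334

1.1334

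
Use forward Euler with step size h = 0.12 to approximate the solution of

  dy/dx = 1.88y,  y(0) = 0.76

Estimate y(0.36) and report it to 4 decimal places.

1.3991

Euler: y_{n+1} = y_n + h·f(x_n, y_n).
x=0.000000, y=0.760000: f=1.428800 → y ← 0.760000 + 0.12·1.428800 = 0.931456
x=0.120000, y=0.931456: f=1.751137 → y ← 0.931456 + 0.12·1.751137 = 1.141592
x=0.240000, y=1.141592: f=2.146194 → y ← 1.141592 + 0.12·2.146194 = 1.399136
y(0.36) ≈ 1.3991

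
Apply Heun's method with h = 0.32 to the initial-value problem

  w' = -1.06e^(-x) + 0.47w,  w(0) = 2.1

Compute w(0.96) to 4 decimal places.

2.4266

Heun: k1 = f(x_n, w_n); k2 = f(x_n + h, w_n + h·k1); w_{n+1} = w_n + (h/2)·(k1 + k2).
x=0.000000, w=2.100000:
  k1 = f(0.000000, 2.100000) = -0.073000
  k2 = f(0.320000, 2.076640) = 0.206303
  w ← 2.100000 + (0.32/2)·(-0.073000 + 0.206303) = 2.121328
x=0.320000, w=2.121328:
  k1 = f(0.320000, 2.121328) = 0.227306
  k2 = f(0.640000, 2.194066) = 0.472281
  w ← 2.121328 + (0.32/2)·(0.227306 + 0.472281) = 2.233262
x=0.640000, w=2.233262:
  k1 = f(0.640000, 2.233262) = 0.490703
  k2 = f(0.960000, 2.390288) = 0.717569
  w ← 2.233262 + (0.32/2)·(0.490703 + 0.717569) = 2.426586
w(0.96) ≈ 2.4266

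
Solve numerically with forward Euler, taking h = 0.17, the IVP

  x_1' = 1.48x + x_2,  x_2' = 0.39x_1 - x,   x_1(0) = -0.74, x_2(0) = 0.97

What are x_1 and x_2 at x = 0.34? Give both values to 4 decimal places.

Euler on (x_1,x_2): x_1_{n+1} = x_1_n + h·x_1', x_2_{n+1} = x_2_n + h·x_2'.
0.000000: (-0.740000, 0.970000); f=(0.970000, -0.288600) → (-0.575100, 0.920938)
0.170000: (-0.575100, 0.920938); f=(1.172538, -0.394289) → (-0.375769, 0.853909)
(x_1(0.34), x_2(0.34)) ≈ (-0.3758, 0.8539)

-0.3758, 0.8539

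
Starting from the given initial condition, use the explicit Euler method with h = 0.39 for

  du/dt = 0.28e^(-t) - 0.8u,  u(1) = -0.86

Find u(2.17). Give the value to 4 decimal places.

Euler: u_{n+1} = u_n + h·f(t_n, u_n).
t=1.000000, u=-0.860000: f=0.791006 → u ← -0.860000 + 0.39·0.791006 = -0.551508
t=1.390000, u=-0.551508: f=0.510947 → u ← -0.551508 + 0.39·0.510947 = -0.352238
t=1.780000, u=-0.352238: f=0.329009 → u ← -0.352238 + 0.39·0.329009 = -0.223925
u(2.17) ≈ -0.2239

-0.2239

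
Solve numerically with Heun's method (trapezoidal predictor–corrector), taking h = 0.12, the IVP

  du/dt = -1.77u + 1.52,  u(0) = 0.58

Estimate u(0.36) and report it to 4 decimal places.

0.7105

Heun: k1 = f(t_n, u_n); k2 = f(t_n + h, u_n + h·k1); u_{n+1} = u_n + (h/2)·(k1 + k2).
t=0.000000, u=0.580000:
  k1 = f(0.000000, 0.580000) = 0.493400
  k2 = f(0.120000, 0.639208) = 0.388602
  u ← 0.580000 + (0.12/2)·(0.493400 + 0.388602) = 0.632920
t=0.120000, u=0.632920:
  k1 = f(0.120000, 0.632920) = 0.399731
  k2 = f(0.240000, 0.680888) = 0.314828
  u ← 0.632920 + (0.12/2)·(0.399731 + 0.314828) = 0.675794
t=0.240000, u=0.675794:
  k1 = f(0.240000, 0.675794) = 0.323845
  k2 = f(0.360000, 0.714655) = 0.255060
  u ← 0.675794 + (0.12/2)·(0.323845 + 0.255060) = 0.710528
u(0.36) ≈ 0.7105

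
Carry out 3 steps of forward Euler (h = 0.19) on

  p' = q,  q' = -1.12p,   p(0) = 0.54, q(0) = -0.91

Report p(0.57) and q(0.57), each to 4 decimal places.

Euler on (p,q): p_{n+1} = p_n + h·p', q_{n+1} = q_n + h·q'.
0.000000: (0.540000, -0.910000); f=(-0.910000, -0.604800) → (0.367100, -1.024912)
0.190000: (0.367100, -1.024912); f=(-1.024912, -0.411152) → (0.172367, -1.103031)
0.380000: (0.172367, -1.103031); f=(-1.103031, -0.193051) → (-0.037209, -1.139711)
(p(0.57), q(0.57)) ≈ (-0.0372, -1.1397)

-0.0372, -1.1397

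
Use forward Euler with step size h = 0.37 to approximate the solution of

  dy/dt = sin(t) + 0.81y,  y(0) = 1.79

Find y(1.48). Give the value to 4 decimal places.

Euler: y_{n+1} = y_n + h·f(t_n, y_n).
t=0.000000, y=1.790000: f=1.449900 → y ← 1.790000 + 0.37·1.449900 = 2.326463
t=0.370000, y=2.326463: f=2.246050 → y ← 2.326463 + 0.37·2.246050 = 3.157502
t=0.740000, y=3.157502: f=3.231864 → y ← 3.157502 + 0.37·3.231864 = 4.353291
t=1.110000, y=4.353291: f=4.421865 → y ← 4.353291 + 0.37·4.421865 = 5.989381
y(1.48) ≈ 5.9894

5.9894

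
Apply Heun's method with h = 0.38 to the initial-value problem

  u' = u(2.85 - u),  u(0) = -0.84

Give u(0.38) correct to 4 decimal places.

Heun: k1 = f(t_n, u_n); k2 = f(t_n + h, u_n + h·k1); u_{n+1} = u_n + (h/2)·(k1 + k2).
t=0.000000, u=-0.840000:
  k1 = f(0.000000, -0.840000) = -3.099600
  k2 = f(0.380000, -2.017848) = -9.822577
  u ← -0.840000 + (0.38/2)·(-3.099600 + (-9.822577)) = -3.295214
u(0.38) ≈ -3.2952

-3.2952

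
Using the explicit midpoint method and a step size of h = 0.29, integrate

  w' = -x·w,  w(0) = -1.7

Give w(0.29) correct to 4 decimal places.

Midpoint: k1 = f(x_n, w_n); k2 = f(x_n + h/2, w_n + (h/2)·k1); w_{n+1} = w_n + h·k2.
x=0.000000, w=-1.700000:
  k1 = f(0.000000, -1.700000) = 0.000000
  k2 = f(0.145000, -1.700000) = 0.246500
  w ← -1.700000 + 0.29·0.246500 = -1.628515
w(0.29) ≈ -1.6285

-1.6285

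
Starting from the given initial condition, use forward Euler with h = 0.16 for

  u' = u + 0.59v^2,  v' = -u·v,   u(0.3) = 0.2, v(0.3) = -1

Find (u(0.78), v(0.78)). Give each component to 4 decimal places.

0.6213, -0.8489

Euler on (u,v): u_{n+1} = u_n + h·u', v_{n+1} = v_n + h·v'.
0.300000: (0.200000, -1.000000); f=(0.790000, 0.200000) → (0.326400, -0.968000)
0.460000: (0.326400, -0.968000); f=(0.879244, 0.315955) → (0.467079, -0.917447)
0.620000: (0.467079, -0.917447); f=(0.963688, 0.428520) → (0.621269, -0.848884)
(u(0.78), v(0.78)) ≈ (0.6213, -0.8489)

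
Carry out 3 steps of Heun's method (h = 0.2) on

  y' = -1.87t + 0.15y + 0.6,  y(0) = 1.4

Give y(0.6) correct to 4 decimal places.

1.5627

Heun: k1 = f(t_n, y_n); k2 = f(t_n + h, y_n + h·k1); y_{n+1} = y_n + (h/2)·(k1 + k2).
t=0.000000, y=1.400000:
  k1 = f(0.000000, 1.400000) = 0.810000
  k2 = f(0.200000, 1.562000) = 0.460300
  y ← 1.400000 + (0.2/2)·(0.810000 + 0.460300) = 1.527030
t=0.200000, y=1.527030:
  k1 = f(0.200000, 1.527030) = 0.455054
  k2 = f(0.400000, 1.618041) = 0.094706
  y ← 1.527030 + (0.2/2)·(0.455054 + 0.094706) = 1.582006
t=0.400000, y=1.582006:
  k1 = f(0.400000, 1.582006) = 0.089301
  k2 = f(0.600000, 1.599866) = -0.282020
  y ← 1.582006 + (0.2/2)·(0.089301 + (-0.282020)) = 1.562734
y(0.6) ≈ 1.5627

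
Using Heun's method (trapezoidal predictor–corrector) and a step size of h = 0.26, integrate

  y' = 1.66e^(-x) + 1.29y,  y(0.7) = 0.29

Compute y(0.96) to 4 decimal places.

Heun: k1 = f(x_n, y_n); k2 = f(x_n + h, y_n + h·k1); y_{n+1} = y_n + (h/2)·(k1 + k2).
x=0.700000, y=0.290000:
  k1 = f(0.700000, 0.290000) = 1.198432
  k2 = f(0.960000, 0.601592) = 1.411656
  y ← 0.290000 + (0.26/2)·(1.198432 + 1.411656) = 0.629311
y(0.96) ≈ 0.6293

0.6293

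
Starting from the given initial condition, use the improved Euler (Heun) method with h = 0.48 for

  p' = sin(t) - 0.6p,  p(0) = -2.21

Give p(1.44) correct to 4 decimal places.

Heun: k1 = f(t_n, p_n); k2 = f(t_n + h, p_n + h·k1); p_{n+1} = p_n + (h/2)·(k1 + k2).
t=0.000000, p=-2.210000:
  k1 = f(0.000000, -2.210000) = 1.326000
  k2 = f(0.480000, -1.573520) = 1.405891
  p ← -2.210000 + (0.48/2)·(1.326000 + 1.405891) = -1.554346
t=0.480000, p=-1.554346:
  k1 = f(0.480000, -1.554346) = 1.394387
  k2 = f(0.960000, -0.885040) = 1.350216
  p ← -1.554346 + (0.48/2)·(1.394387 + 1.350216) = -0.895641
t=0.960000, p=-0.895641:
  k1 = f(0.960000, -0.895641) = 1.356576
  k2 = f(1.440000, -0.244485) = 1.138149
  p ← -0.895641 + (0.48/2)·(1.356576 + 1.138149) = -0.296907
p(1.44) ≈ -0.2969

-0.2969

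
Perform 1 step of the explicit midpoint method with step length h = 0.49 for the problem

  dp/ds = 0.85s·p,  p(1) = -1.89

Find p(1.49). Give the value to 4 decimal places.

Midpoint: k1 = f(s_n, p_n); k2 = f(s_n + h/2, p_n + (h/2)·k1); p_{n+1} = p_n + h·k2.
s=1.000000, p=-1.890000:
  k1 = f(1.000000, -1.890000) = -1.606500
  k2 = f(1.245000, -2.283592) = -2.416612
  p ← -1.890000 + 0.49·(-2.416612) = -3.074140
p(1.49) ≈ -3.0741

-3.0741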